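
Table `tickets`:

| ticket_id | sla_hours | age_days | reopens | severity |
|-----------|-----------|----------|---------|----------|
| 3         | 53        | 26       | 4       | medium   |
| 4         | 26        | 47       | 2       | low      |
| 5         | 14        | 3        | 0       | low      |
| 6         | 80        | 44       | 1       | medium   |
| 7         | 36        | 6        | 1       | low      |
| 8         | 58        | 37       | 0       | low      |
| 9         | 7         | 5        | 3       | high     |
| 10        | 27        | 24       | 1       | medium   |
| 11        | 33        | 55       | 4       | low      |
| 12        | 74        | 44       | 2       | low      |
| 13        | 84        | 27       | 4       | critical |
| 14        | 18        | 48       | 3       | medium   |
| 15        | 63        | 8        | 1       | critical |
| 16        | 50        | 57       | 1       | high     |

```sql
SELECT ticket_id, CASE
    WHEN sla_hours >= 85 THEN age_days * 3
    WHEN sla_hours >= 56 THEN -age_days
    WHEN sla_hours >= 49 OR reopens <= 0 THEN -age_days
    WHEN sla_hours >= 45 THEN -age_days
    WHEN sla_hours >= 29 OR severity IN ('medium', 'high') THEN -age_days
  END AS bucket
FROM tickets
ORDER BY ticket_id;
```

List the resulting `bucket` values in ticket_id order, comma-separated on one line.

-26, NULL, -3, -44, -6, -37, -5, -24, -55, -44, -27, -48, -8, -57

ticket_id=3: sla_hours >= 49 OR reopens <= 0 → -26
ticket_id=4: (no match → NULL) → NULL
ticket_id=5: sla_hours >= 49 OR reopens <= 0 → -3
ticket_id=6: sla_hours >= 56 → -44
ticket_id=7: sla_hours >= 29 OR severity IN ('medium', 'high') → -6
ticket_id=8: sla_hours >= 56 → -37
ticket_id=9: sla_hours >= 29 OR severity IN ('medium', 'high') → -5
ticket_id=10: sla_hours >= 29 OR severity IN ('medium', 'high') → -24
ticket_id=11: sla_hours >= 29 OR severity IN ('medium', 'high') → -55
ticket_id=12: sla_hours >= 56 → -44
ticket_id=13: sla_hours >= 56 → -27
ticket_id=14: sla_hours >= 29 OR severity IN ('medium', 'high') → -48
ticket_id=15: sla_hours >= 56 → -8
ticket_id=16: sla_hours >= 49 OR reopens <= 0 → -57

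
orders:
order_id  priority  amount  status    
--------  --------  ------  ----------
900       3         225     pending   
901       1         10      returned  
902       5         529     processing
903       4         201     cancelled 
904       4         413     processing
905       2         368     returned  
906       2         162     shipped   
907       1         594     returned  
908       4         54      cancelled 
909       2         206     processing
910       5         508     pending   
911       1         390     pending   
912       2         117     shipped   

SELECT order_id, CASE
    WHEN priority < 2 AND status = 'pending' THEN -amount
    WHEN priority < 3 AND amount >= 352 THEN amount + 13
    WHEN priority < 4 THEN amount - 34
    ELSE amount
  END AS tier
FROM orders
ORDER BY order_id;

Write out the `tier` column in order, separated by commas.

order_id=900: priority < 4 → 191
order_id=901: priority < 4 → -24
order_id=902: ELSE → 529
order_id=903: ELSE → 201
order_id=904: ELSE → 413
order_id=905: priority < 3 AND amount >= 352 → 381
order_id=906: priority < 4 → 128
order_id=907: priority < 3 AND amount >= 352 → 607
order_id=908: ELSE → 54
order_id=909: priority < 4 → 172
order_id=910: ELSE → 508
order_id=911: priority < 2 AND status = 'pending' → -390
order_id=912: priority < 4 → 83

191, -24, 529, 201, 413, 381, 128, 607, 54, 172, 508, -390, 83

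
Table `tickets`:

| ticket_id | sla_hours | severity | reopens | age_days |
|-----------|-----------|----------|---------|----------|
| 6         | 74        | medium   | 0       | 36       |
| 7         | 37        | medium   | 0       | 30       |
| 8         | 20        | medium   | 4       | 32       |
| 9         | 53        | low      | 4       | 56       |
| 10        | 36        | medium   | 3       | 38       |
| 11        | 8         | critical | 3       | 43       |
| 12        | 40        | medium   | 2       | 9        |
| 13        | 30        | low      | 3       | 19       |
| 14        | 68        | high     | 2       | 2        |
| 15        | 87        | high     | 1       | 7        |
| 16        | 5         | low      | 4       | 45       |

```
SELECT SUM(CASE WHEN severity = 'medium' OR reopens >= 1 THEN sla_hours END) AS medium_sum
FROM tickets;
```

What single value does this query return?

458

ticket_id=6: ✓ → 74
ticket_id=7: ✓ → 37
ticket_id=8: ✓ → 20
ticket_id=9: ✓ → 53
ticket_id=10: ✓ → 36
ticket_id=11: ✓ → 8
ticket_id=12: ✓ → 40
ticket_id=13: ✓ → 30
ticket_id=14: ✓ → 68
ticket_id=15: ✓ → 87
ticket_id=16: ✓ → 5
medium_sum = 74 + 37 + 20 + 53 + 36 + 8 + 40 + 30 + 68 + 87 + 5 = 458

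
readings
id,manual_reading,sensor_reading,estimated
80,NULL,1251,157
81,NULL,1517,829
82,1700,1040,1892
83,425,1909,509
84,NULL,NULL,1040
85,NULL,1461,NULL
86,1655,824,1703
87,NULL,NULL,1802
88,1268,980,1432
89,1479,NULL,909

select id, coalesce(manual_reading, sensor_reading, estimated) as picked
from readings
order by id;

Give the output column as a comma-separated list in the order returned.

id=80: manual_reading=NULL, sensor_reading=1251 → 1251
id=81: manual_reading=NULL, sensor_reading=1517 → 1517
id=82: manual_reading=1700 → 1700
id=83: manual_reading=425 → 425
id=84: manual_reading=NULL, sensor_reading=NULL, estimated=1040 → 1040
id=85: manual_reading=NULL, sensor_reading=1461 → 1461
id=86: manual_reading=1655 → 1655
id=87: manual_reading=NULL, sensor_reading=NULL, estimated=1802 → 1802
id=88: manual_reading=1268 → 1268
id=89: manual_reading=1479 → 1479

1251, 1517, 1700, 425, 1040, 1461, 1655, 1802, 1268, 1479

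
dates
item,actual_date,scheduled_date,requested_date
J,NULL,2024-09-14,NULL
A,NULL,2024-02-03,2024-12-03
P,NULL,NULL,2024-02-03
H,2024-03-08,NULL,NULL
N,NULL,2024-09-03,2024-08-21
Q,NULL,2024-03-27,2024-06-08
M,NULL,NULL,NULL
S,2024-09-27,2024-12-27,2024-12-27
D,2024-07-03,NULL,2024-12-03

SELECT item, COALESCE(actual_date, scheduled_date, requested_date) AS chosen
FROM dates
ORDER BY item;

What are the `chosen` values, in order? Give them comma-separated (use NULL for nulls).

2024-02-03, 2024-07-03, 2024-03-08, 2024-09-14, NULL, 2024-09-03, 2024-02-03, 2024-03-27, 2024-09-27

item=A: actual_date=NULL, scheduled_date=2024-02-03 → 2024-02-03
item=D: actual_date=2024-07-03 → 2024-07-03
item=H: actual_date=2024-03-08 → 2024-03-08
item=J: actual_date=NULL, scheduled_date=2024-09-14 → 2024-09-14
item=M: actual_date=NULL, scheduled_date=NULL, requested_date=NULL (all NULL) → NULL
item=N: actual_date=NULL, scheduled_date=2024-09-03 → 2024-09-03
item=P: actual_date=NULL, scheduled_date=NULL, requested_date=2024-02-03 → 2024-02-03
item=Q: actual_date=NULL, scheduled_date=2024-03-27 → 2024-03-27
item=S: actual_date=2024-09-27 → 2024-09-27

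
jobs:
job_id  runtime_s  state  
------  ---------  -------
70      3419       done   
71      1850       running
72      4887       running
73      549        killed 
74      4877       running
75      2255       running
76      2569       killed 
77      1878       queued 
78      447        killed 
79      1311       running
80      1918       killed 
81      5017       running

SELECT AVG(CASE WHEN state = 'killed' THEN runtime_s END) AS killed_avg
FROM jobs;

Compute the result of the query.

job_id=70: ✗
job_id=71: ✗
job_id=72: ✗
job_id=73: ✓ → 549
job_id=74: ✗
job_id=75: ✗
job_id=76: ✓ → 2569
job_id=77: ✗
job_id=78: ✓ → 447
job_id=79: ✗
job_id=80: ✓ → 1918
job_id=81: ✗
killed_avg = (549 + 2569 + 447 + 1918) / 4 = 1370.75

1370.75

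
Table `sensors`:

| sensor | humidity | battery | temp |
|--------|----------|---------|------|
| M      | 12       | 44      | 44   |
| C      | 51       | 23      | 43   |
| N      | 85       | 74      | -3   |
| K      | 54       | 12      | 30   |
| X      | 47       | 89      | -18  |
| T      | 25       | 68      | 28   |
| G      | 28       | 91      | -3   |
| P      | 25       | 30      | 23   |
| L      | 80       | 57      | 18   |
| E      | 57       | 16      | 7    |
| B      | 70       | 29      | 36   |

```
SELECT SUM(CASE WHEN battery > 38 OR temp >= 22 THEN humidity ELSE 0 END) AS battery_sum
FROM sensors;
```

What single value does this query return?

sensor=M: ✓ → 12
sensor=C: ✓ → 51
sensor=N: ✓ → 85
sensor=K: ✓ → 54
sensor=X: ✓ → 47
sensor=T: ✓ → 25
sensor=G: ✓ → 28
sensor=P: ✓ → 25
sensor=L: ✓ → 80
sensor=E: ✗
sensor=B: ✓ → 70
battery_sum = 12 + 51 + 85 + 54 + 47 + 25 + 28 + 25 + 80 + 70 = 477

477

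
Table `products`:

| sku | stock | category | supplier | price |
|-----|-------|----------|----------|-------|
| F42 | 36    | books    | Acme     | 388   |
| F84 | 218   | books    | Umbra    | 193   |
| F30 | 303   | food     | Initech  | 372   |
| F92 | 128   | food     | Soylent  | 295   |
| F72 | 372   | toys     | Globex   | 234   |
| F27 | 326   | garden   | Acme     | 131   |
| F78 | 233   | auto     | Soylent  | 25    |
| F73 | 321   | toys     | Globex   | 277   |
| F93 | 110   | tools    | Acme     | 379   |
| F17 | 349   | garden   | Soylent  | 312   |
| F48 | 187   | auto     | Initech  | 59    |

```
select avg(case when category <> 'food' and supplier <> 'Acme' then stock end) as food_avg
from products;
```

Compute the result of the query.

280

sku=F42: ✗
sku=F84: ✓ → 218
sku=F30: ✗
sku=F92: ✗
sku=F72: ✓ → 372
sku=F27: ✗
sku=F78: ✓ → 233
sku=F73: ✓ → 321
sku=F93: ✗
sku=F17: ✓ → 349
sku=F48: ✓ → 187
food_avg = (218 + 372 + 233 + 321 + 349 + 187) / 6 = 280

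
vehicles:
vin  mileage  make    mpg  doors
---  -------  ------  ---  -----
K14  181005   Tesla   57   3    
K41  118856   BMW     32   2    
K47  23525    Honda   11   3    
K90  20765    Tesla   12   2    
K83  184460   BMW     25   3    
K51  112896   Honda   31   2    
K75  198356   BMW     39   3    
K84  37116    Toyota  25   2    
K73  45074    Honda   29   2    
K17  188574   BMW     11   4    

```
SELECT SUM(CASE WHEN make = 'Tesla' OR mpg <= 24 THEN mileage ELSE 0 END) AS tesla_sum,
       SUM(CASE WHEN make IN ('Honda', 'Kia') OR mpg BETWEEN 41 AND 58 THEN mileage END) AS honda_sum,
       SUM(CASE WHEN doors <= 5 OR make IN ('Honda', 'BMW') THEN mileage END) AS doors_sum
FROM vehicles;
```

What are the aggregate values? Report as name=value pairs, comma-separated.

tesla_sum=413869, honda_sum=362500, doors_sum=1110627

[tesla_sum: make = 'Tesla' OR mpg <= 24]
vin=K14: ✓ → 181005
vin=K41: ✗
vin=K47: ✓ → 23525
vin=K90: ✓ → 20765
vin=K83: ✗
vin=K51: ✗
vin=K75: ✗
vin=K84: ✗
vin=K73: ✗
vin=K17: ✓ → 188574
tesla_sum = 181005 + 23525 + 20765 + 188574 = 413869
—
[honda_sum: make IN ('Honda', 'Kia') OR mpg BETWEEN 41 AND 58]
vin=K14: ✓ → 181005
vin=K41: ✗
vin=K47: ✓ → 23525
vin=K90: ✗
vin=K83: ✗
vin=K51: ✓ → 112896
vin=K75: ✗
vin=K84: ✗
vin=K73: ✓ → 45074
vin=K17: ✗
honda_sum = 181005 + 23525 + 112896 + 45074 = 362500
—
[doors_sum: doors <= 5 OR make IN ('Honda', 'BMW')]
vin=K14: ✓ → 181005
vin=K41: ✓ → 118856
vin=K47: ✓ → 23525
vin=K90: ✓ → 20765
vin=K83: ✓ → 184460
vin=K51: ✓ → 112896
vin=K75: ✓ → 198356
vin=K84: ✓ → 37116
vin=K73: ✓ → 45074
vin=K17: ✓ → 188574
doors_sum = 181005 + 118856 + 23525 + 20765 + 184460 + 112896 + 198356 + 37116 + 45074 + 188574 = 1110627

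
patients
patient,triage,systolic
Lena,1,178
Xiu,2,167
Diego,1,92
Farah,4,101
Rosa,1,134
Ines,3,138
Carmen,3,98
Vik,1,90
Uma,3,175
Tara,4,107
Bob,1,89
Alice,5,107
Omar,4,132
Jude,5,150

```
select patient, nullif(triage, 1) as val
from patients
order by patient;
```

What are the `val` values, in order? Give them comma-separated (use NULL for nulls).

patient=Alice: triage=5 vs 1: differ → 5
patient=Bob: triage=1 vs 1: equal → NULL
patient=Carmen: triage=3 vs 1: differ → 3
patient=Diego: triage=1 vs 1: equal → NULL
patient=Farah: triage=4 vs 1: differ → 4
patient=Ines: triage=3 vs 1: differ → 3
patient=Jude: triage=5 vs 1: differ → 5
patient=Lena: triage=1 vs 1: equal → NULL
patient=Omar: triage=4 vs 1: differ → 4
patient=Rosa: triage=1 vs 1: equal → NULL
patient=Tara: triage=4 vs 1: differ → 4
patient=Uma: triage=3 vs 1: differ → 3
patient=Vik: triage=1 vs 1: equal → NULL
patient=Xiu: triage=2 vs 1: differ → 2

5, NULL, 3, NULL, 4, 3, 5, NULL, 4, NULL, 4, 3, NULL, 2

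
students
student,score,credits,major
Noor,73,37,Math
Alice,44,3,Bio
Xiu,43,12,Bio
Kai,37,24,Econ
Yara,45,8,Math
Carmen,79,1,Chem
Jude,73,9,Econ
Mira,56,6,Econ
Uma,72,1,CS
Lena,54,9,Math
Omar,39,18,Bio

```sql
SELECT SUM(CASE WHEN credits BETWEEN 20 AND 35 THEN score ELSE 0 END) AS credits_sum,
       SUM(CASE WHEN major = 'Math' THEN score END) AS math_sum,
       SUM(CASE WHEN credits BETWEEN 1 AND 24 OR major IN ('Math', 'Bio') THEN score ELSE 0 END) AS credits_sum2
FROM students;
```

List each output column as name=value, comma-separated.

[credits_sum: credits BETWEEN 20 AND 35]
student=Noor: ✗
student=Alice: ✗
student=Xiu: ✗
student=Kai: ✓ → 37
student=Yara: ✗
student=Carmen: ✗
student=Jude: ✗
student=Mira: ✗
student=Uma: ✗
student=Lena: ✗
student=Omar: ✗
credits_sum = 37
—
[math_sum: major = 'Math']
student=Noor: ✓ → 73
student=Alice: ✗
student=Xiu: ✗
student=Kai: ✗
student=Yara: ✓ → 45
student=Carmen: ✗
student=Jude: ✗
student=Mira: ✗
student=Uma: ✗
student=Lena: ✓ → 54
student=Omar: ✗
math_sum = 73 + 45 + 54 = 172
—
[credits_sum2: credits BETWEEN 1 AND 24 OR major IN ('Math', 'Bio')]
student=Noor: ✓ → 73
student=Alice: ✓ → 44
student=Xiu: ✓ → 43
student=Kai: ✓ → 37
student=Yara: ✓ → 45
student=Carmen: ✓ → 79
student=Jude: ✓ → 73
student=Mira: ✓ → 56
student=Uma: ✓ → 72
student=Lena: ✓ → 54
student=Omar: ✓ → 39
credits_sum2 = 73 + 44 + 43 + 37 + 45 + 79 + 73 + 56 + 72 + 54 + 39 = 615

credits_sum=37, math_sum=172, credits_sum2=615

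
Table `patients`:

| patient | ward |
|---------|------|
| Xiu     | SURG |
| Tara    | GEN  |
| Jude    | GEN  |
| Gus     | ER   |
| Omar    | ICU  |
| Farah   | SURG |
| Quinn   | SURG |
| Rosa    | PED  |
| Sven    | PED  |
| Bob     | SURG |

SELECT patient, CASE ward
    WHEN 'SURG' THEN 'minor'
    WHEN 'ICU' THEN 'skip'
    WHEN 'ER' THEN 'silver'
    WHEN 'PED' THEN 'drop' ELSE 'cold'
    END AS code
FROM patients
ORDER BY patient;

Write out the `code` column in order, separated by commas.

patient=Bob: ward='SURG' → minor
patient=Farah: ward='SURG' → minor
patient=Gus: ward='ER' → silver
patient=Jude: ELSE → cold
patient=Omar: ward='ICU' → skip
patient=Quinn: ward='SURG' → minor
patient=Rosa: ward='PED' → drop
patient=Sven: ward='PED' → drop
patient=Tara: ELSE → cold
patient=Xiu: ward='SURG' → minor

minor, minor, silver, cold, skip, minor, drop, drop, cold, minor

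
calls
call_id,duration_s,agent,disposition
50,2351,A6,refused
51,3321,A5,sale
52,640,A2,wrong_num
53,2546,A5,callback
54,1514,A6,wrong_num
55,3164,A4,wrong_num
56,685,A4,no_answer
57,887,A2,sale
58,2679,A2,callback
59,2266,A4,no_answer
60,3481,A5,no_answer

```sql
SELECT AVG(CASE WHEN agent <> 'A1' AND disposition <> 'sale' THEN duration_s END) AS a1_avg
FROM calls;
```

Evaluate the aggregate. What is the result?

call_id=50: ✓ → 2351
call_id=51: ✗
call_id=52: ✓ → 640
call_id=53: ✓ → 2546
call_id=54: ✓ → 1514
call_id=55: ✓ → 3164
call_id=56: ✓ → 685
call_id=57: ✗
call_id=58: ✓ → 2679
call_id=59: ✓ → 2266
call_id=60: ✓ → 3481
a1_avg = (2351 + 640 + 2546 + 1514 + 3164 + 685 + 2679 + 2266 + 3481) / 9 = 2147.3333333333

2147.3333333333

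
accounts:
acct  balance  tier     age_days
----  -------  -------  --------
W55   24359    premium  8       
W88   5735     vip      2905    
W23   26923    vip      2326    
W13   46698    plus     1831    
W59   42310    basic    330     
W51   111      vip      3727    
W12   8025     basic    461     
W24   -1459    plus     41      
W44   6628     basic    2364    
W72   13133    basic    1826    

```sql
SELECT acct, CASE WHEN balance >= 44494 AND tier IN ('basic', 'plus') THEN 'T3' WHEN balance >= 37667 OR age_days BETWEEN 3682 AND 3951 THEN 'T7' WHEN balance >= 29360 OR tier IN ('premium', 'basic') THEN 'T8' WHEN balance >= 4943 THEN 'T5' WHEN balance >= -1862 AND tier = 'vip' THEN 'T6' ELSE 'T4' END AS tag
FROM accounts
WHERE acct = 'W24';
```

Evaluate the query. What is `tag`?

acct = W24: balance=-1459, tier=plus, age_days=41.
balance >= 44494 AND tier IN ('basic', 'plus') → false
balance >= 37667 OR age_days BETWEEN 3682 AND 3951 → false
balance >= 29360 OR tier IN ('premium', 'basic') → false
balance >= 4943 → false
balance >= -1862 AND tier = 'vip' → false
No prior WHEN matched → ELSE → T4

T4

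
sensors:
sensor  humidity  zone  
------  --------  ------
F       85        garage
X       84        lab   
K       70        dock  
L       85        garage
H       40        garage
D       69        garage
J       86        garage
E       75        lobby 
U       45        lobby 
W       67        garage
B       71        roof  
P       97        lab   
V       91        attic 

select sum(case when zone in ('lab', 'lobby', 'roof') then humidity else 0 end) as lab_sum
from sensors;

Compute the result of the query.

sensor=F: ✗
sensor=X: ✓ → 84
sensor=K: ✗
sensor=L: ✗
sensor=H: ✗
sensor=D: ✗
sensor=J: ✗
sensor=E: ✓ → 75
sensor=U: ✓ → 45
sensor=W: ✗
sensor=B: ✓ → 71
sensor=P: ✓ → 97
sensor=V: ✗
lab_sum = 84 + 75 + 45 + 71 + 97 = 372

372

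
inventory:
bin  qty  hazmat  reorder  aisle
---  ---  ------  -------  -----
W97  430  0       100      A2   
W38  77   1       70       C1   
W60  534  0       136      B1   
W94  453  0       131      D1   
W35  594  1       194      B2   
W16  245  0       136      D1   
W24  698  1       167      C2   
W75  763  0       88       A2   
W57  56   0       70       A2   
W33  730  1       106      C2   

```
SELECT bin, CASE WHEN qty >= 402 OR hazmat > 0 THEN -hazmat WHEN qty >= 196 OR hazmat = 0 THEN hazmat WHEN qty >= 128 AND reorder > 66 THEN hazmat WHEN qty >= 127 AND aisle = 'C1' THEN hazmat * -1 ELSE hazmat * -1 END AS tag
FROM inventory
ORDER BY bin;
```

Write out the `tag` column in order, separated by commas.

bin=W16: qty >= 196 OR hazmat = 0 → 0
bin=W24: qty >= 402 OR hazmat > 0 → -1
bin=W33: qty >= 402 OR hazmat > 0 → -1
bin=W35: qty >= 402 OR hazmat > 0 → -1
bin=W38: qty >= 402 OR hazmat > 0 → -1
bin=W57: qty >= 196 OR hazmat = 0 → 0
bin=W60: qty >= 402 OR hazmat > 0 → 0
bin=W75: qty >= 402 OR hazmat > 0 → 0
bin=W94: qty >= 402 OR hazmat > 0 → 0
bin=W97: qty >= 402 OR hazmat > 0 → 0

0, -1, -1, -1, -1, 0, 0, 0, 0, 0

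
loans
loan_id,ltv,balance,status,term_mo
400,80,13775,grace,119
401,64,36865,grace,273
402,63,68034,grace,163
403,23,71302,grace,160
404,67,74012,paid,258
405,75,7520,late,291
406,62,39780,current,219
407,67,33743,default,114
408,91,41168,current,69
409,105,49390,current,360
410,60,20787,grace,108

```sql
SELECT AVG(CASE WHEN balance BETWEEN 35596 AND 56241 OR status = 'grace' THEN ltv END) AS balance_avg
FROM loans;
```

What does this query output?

68.5

loan_id=400: ✓ → 80
loan_id=401: ✓ → 64
loan_id=402: ✓ → 63
loan_id=403: ✓ → 23
loan_id=404: ✗
loan_id=405: ✗
loan_id=406: ✓ → 62
loan_id=407: ✗
loan_id=408: ✓ → 91
loan_id=409: ✓ → 105
loan_id=410: ✓ → 60
balance_avg = (80 + 64 + 63 + 23 + 62 + 91 + 105 + 60) / 8 = 68.5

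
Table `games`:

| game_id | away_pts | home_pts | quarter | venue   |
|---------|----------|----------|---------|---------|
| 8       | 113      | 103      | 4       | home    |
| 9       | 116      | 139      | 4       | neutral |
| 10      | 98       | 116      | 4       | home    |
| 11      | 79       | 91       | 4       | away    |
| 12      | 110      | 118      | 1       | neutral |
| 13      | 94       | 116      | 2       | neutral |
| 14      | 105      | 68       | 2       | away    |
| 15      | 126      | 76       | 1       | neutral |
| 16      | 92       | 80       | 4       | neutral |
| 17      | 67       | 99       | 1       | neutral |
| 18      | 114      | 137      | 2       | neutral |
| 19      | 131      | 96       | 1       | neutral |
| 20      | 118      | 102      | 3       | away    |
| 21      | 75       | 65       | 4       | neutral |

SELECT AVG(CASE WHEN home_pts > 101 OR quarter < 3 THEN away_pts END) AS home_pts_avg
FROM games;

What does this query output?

game_id=8: ✓ → 113
game_id=9: ✓ → 116
game_id=10: ✓ → 98
game_id=11: ✗
game_id=12: ✓ → 110
game_id=13: ✓ → 94
game_id=14: ✓ → 105
game_id=15: ✓ → 126
game_id=16: ✗
game_id=17: ✓ → 67
game_id=18: ✓ → 114
game_id=19: ✓ → 131
game_id=20: ✓ → 118
game_id=21: ✗
home_pts_avg = (113 + 116 + 98 + 110 + 94 + 105 + 126 + 67 + 114 + 131 + 118) / 11 = 108.3636363636

108.3636363636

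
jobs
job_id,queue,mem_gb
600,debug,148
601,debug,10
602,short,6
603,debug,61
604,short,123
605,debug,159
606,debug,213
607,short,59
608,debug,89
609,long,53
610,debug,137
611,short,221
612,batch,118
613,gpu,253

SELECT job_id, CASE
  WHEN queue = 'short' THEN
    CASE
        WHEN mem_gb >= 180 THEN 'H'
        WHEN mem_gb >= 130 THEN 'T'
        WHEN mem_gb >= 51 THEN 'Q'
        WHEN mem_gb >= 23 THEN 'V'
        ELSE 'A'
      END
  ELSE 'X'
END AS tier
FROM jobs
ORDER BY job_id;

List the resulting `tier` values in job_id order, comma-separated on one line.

job_id=600: queue='debug' → outer ELSE → X
job_id=601: queue='debug' → outer ELSE → X
job_id=602: queue='short' → inner[ELSE] → A
job_id=603: queue='debug' → outer ELSE → X
job_id=604: queue='short' → inner[mem_gb >= 51] → Q
job_id=605: queue='debug' → outer ELSE → X
job_id=606: queue='debug' → outer ELSE → X
job_id=607: queue='short' → inner[mem_gb >= 51] → Q
job_id=608: queue='debug' → outer ELSE → X
job_id=609: queue='long' → outer ELSE → X
job_id=610: queue='debug' → outer ELSE → X
job_id=611: queue='short' → inner[mem_gb >= 180] → H
job_id=612: queue='batch' → outer ELSE → X
job_id=613: queue='gpu' → outer ELSE → X

X, X, A, X, Q, X, X, Q, X, X, X, H, X, X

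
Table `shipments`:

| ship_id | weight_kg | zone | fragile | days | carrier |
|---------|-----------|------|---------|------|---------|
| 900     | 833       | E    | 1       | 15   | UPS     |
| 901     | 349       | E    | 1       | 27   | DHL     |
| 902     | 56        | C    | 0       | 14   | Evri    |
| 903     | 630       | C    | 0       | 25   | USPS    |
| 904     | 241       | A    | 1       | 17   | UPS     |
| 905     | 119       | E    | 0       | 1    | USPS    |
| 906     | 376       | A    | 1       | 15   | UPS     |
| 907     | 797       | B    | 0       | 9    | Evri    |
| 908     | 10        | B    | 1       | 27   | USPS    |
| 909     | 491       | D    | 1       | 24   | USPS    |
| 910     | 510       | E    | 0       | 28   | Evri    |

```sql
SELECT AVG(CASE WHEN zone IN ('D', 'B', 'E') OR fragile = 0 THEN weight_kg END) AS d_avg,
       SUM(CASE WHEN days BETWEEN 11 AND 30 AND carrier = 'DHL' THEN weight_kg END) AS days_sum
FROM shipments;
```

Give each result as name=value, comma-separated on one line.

d_avg=421.6666666667, days_sum=349

[d_avg: zone IN ('D', 'B', 'E') OR fragile = 0]
ship_id=900: ✓ → 833
ship_id=901: ✓ → 349
ship_id=902: ✓ → 56
ship_id=903: ✓ → 630
ship_id=904: ✗
ship_id=905: ✓ → 119
ship_id=906: ✗
ship_id=907: ✓ → 797
ship_id=908: ✓ → 10
ship_id=909: ✓ → 491
ship_id=910: ✓ → 510
d_avg = (833 + 349 + 56 + 630 + 119 + 797 + 10 + 491 + 510) / 9 = 421.6666666667
—
[days_sum: days BETWEEN 11 AND 30 AND carrier = 'DHL']
ship_id=900: ✗
ship_id=901: ✓ → 349
ship_id=902: ✗
ship_id=903: ✗
ship_id=904: ✗
ship_id=905: ✗
ship_id=906: ✗
ship_id=907: ✗
ship_id=908: ✗
ship_id=909: ✗
ship_id=910: ✗
days_sum = 349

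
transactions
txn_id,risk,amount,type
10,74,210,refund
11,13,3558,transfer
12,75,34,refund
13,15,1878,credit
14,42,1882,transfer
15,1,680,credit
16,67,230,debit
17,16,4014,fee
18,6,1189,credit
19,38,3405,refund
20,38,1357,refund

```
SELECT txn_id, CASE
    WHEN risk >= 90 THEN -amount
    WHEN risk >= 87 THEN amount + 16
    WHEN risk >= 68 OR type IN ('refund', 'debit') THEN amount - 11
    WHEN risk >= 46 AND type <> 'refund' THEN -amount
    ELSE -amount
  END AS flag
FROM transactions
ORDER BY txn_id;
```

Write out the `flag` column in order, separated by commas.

txn_id=10: risk >= 68 OR type IN ('refund', 'debit') → 199
txn_id=11: ELSE → -3558
txn_id=12: risk >= 68 OR type IN ('refund', 'debit') → 23
txn_id=13: ELSE → -1878
txn_id=14: ELSE → -1882
txn_id=15: ELSE → -680
txn_id=16: risk >= 68 OR type IN ('refund', 'debit') → 219
txn_id=17: ELSE → -4014
txn_id=18: ELSE → -1189
txn_id=19: risk >= 68 OR type IN ('refund', 'debit') → 3394
txn_id=20: risk >= 68 OR type IN ('refund', 'debit') → 1346

199, -3558, 23, -1878, -1882, -680, 219, -4014, -1189, 3394, 1346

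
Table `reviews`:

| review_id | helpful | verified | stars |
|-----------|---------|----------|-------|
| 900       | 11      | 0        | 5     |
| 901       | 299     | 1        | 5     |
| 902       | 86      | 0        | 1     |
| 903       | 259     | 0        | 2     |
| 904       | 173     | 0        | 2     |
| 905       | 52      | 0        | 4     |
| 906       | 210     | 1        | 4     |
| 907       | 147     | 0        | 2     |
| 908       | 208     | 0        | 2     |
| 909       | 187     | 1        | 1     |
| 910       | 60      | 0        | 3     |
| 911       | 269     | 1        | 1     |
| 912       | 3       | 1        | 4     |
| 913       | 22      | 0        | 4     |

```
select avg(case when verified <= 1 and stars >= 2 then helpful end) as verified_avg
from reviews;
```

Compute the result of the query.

review_id=900: ✓ → 11
review_id=901: ✓ → 299
review_id=902: ✗
review_id=903: ✓ → 259
review_id=904: ✓ → 173
review_id=905: ✓ → 52
review_id=906: ✓ → 210
review_id=907: ✓ → 147
review_id=908: ✓ → 208
review_id=909: ✗
review_id=910: ✓ → 60
review_id=911: ✗
review_id=912: ✓ → 3
review_id=913: ✓ → 22
verified_avg = (11 + 299 + 259 + 173 + 52 + 210 + 147 + 208 + 60 + 3 + 22) / 11 = 131.2727272727

131.2727272727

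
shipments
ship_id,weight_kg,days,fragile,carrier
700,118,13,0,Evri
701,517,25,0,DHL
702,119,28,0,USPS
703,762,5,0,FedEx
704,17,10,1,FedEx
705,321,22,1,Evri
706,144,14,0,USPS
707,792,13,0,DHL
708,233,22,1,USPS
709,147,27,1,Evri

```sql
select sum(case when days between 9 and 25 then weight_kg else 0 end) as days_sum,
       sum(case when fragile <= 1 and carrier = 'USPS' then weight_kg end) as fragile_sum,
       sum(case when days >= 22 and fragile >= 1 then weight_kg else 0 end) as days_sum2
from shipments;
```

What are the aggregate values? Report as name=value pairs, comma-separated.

days_sum=2142, fragile_sum=496, days_sum2=701

[days_sum: days between 9 and 25]
ship_id=700: ✓ → 118
ship_id=701: ✓ → 517
ship_id=702: ✗
ship_id=703: ✗
ship_id=704: ✓ → 17
ship_id=705: ✓ → 321
ship_id=706: ✓ → 144
ship_id=707: ✓ → 792
ship_id=708: ✓ → 233
ship_id=709: ✗
days_sum = 118 + 517 + 17 + 321 + 144 + 792 + 233 = 2142
—
[fragile_sum: fragile <= 1 and carrier = 'USPS']
ship_id=700: ✗
ship_id=701: ✗
ship_id=702: ✓ → 119
ship_id=703: ✗
ship_id=704: ✗
ship_id=705: ✗
ship_id=706: ✓ → 144
ship_id=707: ✗
ship_id=708: ✓ → 233
ship_id=709: ✗
fragile_sum = 119 + 144 + 233 = 496
—
[days_sum2: days >= 22 and fragile >= 1]
ship_id=700: ✗
ship_id=701: ✗
ship_id=702: ✗
ship_id=703: ✗
ship_id=704: ✗
ship_id=705: ✓ → 321
ship_id=706: ✗
ship_id=707: ✗
ship_id=708: ✓ → 233
ship_id=709: ✓ → 147
days_sum2 = 321 + 233 + 147 = 701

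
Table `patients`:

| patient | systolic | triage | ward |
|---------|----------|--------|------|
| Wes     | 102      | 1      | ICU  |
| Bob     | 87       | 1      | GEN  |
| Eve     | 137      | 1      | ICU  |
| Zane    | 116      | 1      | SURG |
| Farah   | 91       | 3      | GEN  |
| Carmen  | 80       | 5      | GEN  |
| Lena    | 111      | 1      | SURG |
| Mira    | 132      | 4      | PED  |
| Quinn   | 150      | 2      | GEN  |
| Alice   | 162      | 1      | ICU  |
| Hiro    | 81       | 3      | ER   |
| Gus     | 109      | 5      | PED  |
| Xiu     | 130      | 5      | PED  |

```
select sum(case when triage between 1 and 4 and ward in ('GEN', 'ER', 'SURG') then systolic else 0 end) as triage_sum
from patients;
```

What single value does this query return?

636

patient=Wes: ✗
patient=Bob: ✓ → 87
patient=Eve: ✗
patient=Zane: ✓ → 116
patient=Farah: ✓ → 91
patient=Carmen: ✗
patient=Lena: ✓ → 111
patient=Mira: ✗
patient=Quinn: ✓ → 150
patient=Alice: ✗
patient=Hiro: ✓ → 81
patient=Gus: ✗
patient=Xiu: ✗
triage_sum = 87 + 116 + 91 + 111 + 150 + 81 = 636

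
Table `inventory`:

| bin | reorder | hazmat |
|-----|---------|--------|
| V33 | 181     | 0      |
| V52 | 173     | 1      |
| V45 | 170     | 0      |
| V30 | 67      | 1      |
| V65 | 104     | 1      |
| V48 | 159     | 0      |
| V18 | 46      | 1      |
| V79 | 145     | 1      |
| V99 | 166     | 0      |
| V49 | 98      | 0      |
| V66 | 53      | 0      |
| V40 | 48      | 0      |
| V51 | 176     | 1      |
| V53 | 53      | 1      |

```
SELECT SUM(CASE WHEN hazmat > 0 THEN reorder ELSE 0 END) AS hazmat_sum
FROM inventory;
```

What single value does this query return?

764

bin=V33: ✗
bin=V52: ✓ → 173
bin=V45: ✗
bin=V30: ✓ → 67
bin=V65: ✓ → 104
bin=V48: ✗
bin=V18: ✓ → 46
bin=V79: ✓ → 145
bin=V99: ✗
bin=V49: ✗
bin=V66: ✗
bin=V40: ✗
bin=V51: ✓ → 176
bin=V53: ✓ → 53
hazmat_sum = 173 + 67 + 104 + 46 + 145 + 176 + 53 = 764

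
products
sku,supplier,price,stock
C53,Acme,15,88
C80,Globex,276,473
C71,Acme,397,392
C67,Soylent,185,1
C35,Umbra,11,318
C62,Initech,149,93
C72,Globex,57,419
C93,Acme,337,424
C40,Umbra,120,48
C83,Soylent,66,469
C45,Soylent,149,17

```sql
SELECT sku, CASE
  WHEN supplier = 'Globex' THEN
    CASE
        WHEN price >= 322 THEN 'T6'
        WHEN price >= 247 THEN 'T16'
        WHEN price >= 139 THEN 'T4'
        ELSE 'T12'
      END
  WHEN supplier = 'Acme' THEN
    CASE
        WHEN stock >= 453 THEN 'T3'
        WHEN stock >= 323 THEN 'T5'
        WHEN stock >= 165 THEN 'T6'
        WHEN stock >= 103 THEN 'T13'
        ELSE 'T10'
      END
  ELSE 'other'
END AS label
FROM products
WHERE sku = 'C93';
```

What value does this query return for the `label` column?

sku = C93: supplier=Acme, price=337, stock=424.
supplier='Acme' → inner[stock >= 323] → T5

T5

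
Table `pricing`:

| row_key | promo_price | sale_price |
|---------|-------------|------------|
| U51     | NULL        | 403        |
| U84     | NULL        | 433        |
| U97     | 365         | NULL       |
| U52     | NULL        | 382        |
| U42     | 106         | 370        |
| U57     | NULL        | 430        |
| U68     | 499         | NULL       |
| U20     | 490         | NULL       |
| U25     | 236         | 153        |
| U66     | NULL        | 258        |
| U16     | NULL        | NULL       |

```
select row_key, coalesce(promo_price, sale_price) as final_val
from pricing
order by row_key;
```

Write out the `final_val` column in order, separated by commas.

row_key=U16: promo_price=NULL, sale_price=NULL (all NULL) → NULL
row_key=U20: promo_price=490 → 490
row_key=U25: promo_price=236 → 236
row_key=U42: promo_price=106 → 106
row_key=U51: promo_price=NULL, sale_price=403 → 403
row_key=U52: promo_price=NULL, sale_price=382 → 382
row_key=U57: promo_price=NULL, sale_price=430 → 430
row_key=U66: promo_price=NULL, sale_price=258 → 258
row_key=U68: promo_price=499 → 499
row_key=U84: promo_price=NULL, sale_price=433 → 433
row_key=U97: promo_price=365 → 365

NULL, 490, 236, 106, 403, 382, 430, 258, 499, 433, 365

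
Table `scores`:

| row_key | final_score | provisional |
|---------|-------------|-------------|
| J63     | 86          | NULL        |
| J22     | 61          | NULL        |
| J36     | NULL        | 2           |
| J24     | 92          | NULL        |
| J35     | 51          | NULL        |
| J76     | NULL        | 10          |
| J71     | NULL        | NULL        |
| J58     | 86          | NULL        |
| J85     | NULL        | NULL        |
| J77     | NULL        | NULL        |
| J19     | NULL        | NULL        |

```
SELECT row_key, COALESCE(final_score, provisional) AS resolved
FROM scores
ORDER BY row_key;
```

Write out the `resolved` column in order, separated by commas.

row_key=J19: final_score=NULL, provisional=NULL (all NULL) → NULL
row_key=J22: final_score=61 → 61
row_key=J24: final_score=92 → 92
row_key=J35: final_score=51 → 51
row_key=J36: final_score=NULL, provisional=2 → 2
row_key=J58: final_score=86 → 86
row_key=J63: final_score=86 → 86
row_key=J71: final_score=NULL, provisional=NULL (all NULL) → NULL
row_key=J76: final_score=NULL, provisional=10 → 10
row_key=J77: final_score=NULL, provisional=NULL (all NULL) → NULL
row_key=J85: final_score=NULL, provisional=NULL (all NULL) → NULL

NULL, 61, 92, 51, 2, 86, 86, NULL, 10, NULL, NULL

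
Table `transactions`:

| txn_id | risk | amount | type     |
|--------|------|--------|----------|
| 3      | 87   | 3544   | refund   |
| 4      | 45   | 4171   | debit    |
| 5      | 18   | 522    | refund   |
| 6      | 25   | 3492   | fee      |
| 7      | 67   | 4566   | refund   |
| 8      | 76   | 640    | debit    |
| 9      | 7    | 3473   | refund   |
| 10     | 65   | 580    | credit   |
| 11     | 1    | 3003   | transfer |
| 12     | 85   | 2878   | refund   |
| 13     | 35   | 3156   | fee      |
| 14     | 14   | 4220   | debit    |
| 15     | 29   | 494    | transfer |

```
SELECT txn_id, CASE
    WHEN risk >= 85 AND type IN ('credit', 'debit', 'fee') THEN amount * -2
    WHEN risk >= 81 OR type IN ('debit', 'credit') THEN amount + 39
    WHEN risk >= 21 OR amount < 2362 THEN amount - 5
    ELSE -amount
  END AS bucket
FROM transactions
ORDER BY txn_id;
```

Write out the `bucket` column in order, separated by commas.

txn_id=3: risk >= 81 OR type IN ('debit', 'credit') → 3583
txn_id=4: risk >= 81 OR type IN ('debit', 'credit') → 4210
txn_id=5: risk >= 21 OR amount < 2362 → 517
txn_id=6: risk >= 21 OR amount < 2362 → 3487
txn_id=7: risk >= 21 OR amount < 2362 → 4561
txn_id=8: risk >= 81 OR type IN ('debit', 'credit') → 679
txn_id=9: ELSE → -3473
txn_id=10: risk >= 81 OR type IN ('debit', 'credit') → 619
txn_id=11: ELSE → -3003
txn_id=12: risk >= 81 OR type IN ('debit', 'credit') → 2917
txn_id=13: risk >= 21 OR amount < 2362 → 3151
txn_id=14: risk >= 81 OR type IN ('debit', 'credit') → 4259
txn_id=15: risk >= 21 OR amount < 2362 → 489

3583, 4210, 517, 3487, 4561, 679, -3473, 619, -3003, 2917, 3151, 4259, 489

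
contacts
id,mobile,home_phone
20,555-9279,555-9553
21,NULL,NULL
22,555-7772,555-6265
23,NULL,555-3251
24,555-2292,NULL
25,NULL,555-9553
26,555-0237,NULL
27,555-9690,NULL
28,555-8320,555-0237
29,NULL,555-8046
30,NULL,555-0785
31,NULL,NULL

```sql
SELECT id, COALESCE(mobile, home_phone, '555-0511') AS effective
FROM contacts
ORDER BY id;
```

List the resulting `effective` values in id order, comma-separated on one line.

555-9279, 555-0511, 555-7772, 555-3251, 555-2292, 555-9553, 555-0237, 555-9690, 555-8320, 555-8046, 555-0785, 555-0511

id=20: mobile=555-9279 → 555-9279
id=21: mobile=NULL, home_phone=NULL, → literal 555-0511 → 555-0511
id=22: mobile=555-7772 → 555-7772
id=23: mobile=NULL, home_phone=555-3251 → 555-3251
id=24: mobile=555-2292 → 555-2292
id=25: mobile=NULL, home_phone=555-9553 → 555-9553
id=26: mobile=555-0237 → 555-0237
id=27: mobile=555-9690 → 555-9690
id=28: mobile=555-8320 → 555-8320
id=29: mobile=NULL, home_phone=555-8046 → 555-8046
id=30: mobile=NULL, home_phone=555-0785 → 555-0785
id=31: mobile=NULL, home_phone=NULL, → literal 555-0511 → 555-0511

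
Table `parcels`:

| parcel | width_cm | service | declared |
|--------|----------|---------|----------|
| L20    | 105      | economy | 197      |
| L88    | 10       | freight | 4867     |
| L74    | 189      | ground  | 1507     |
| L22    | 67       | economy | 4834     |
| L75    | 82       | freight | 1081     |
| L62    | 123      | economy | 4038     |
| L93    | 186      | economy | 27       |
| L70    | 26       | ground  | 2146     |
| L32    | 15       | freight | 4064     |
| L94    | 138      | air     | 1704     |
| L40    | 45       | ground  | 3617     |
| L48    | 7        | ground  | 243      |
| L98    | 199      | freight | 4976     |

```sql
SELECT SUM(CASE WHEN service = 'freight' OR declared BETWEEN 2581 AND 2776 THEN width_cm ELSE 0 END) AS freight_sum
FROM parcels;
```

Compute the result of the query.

parcel=L20: ✗
parcel=L88: ✓ → 10
parcel=L74: ✗
parcel=L22: ✗
parcel=L75: ✓ → 82
parcel=L62: ✗
parcel=L93: ✗
parcel=L70: ✗
parcel=L32: ✓ → 15
parcel=L94: ✗
parcel=L40: ✗
parcel=L48: ✗
parcel=L98: ✓ → 199
freight_sum = 10 + 82 + 15 + 199 = 306

306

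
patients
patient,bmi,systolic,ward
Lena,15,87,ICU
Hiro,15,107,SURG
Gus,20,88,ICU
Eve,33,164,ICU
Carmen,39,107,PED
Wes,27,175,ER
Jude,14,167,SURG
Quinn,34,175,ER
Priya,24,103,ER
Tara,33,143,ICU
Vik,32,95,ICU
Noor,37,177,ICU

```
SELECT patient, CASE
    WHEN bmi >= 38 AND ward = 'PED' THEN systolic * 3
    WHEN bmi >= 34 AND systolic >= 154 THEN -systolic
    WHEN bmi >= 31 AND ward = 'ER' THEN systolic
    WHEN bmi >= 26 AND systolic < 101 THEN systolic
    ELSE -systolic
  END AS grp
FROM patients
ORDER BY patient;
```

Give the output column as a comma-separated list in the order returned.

patient=Carmen: bmi >= 38 AND ward = 'PED' → 321
patient=Eve: ELSE → -164
patient=Gus: ELSE → -88
patient=Hiro: ELSE → -107
patient=Jude: ELSE → -167
patient=Lena: ELSE → -87
patient=Noor: bmi >= 34 AND systolic >= 154 → -177
patient=Priya: ELSE → -103
patient=Quinn: bmi >= 34 AND systolic >= 154 → -175
patient=Tara: ELSE → -143
patient=Vik: bmi >= 26 AND systolic < 101 → 95
patient=Wes: ELSE → -175

321, -164, -88, -107, -167, -87, -177, -103, -175, -143, 95, -175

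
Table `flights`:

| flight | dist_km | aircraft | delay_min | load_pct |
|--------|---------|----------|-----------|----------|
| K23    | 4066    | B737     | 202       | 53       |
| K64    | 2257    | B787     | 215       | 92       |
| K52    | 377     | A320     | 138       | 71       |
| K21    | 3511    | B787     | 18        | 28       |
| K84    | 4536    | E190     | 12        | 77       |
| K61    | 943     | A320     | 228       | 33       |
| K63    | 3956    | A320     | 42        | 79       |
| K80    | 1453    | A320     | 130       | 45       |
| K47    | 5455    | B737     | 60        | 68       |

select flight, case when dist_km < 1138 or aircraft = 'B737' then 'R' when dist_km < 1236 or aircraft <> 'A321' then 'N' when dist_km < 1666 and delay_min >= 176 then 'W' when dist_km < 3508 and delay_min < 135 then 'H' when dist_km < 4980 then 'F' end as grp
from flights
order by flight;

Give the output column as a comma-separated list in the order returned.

N, R, R, R, R, N, N, N, N

flight=K21: dist_km < 1236 or aircraft <> 'A321' → N
flight=K23: dist_km < 1138 or aircraft = 'B737' → R
flight=K47: dist_km < 1138 or aircraft = 'B737' → R
flight=K52: dist_km < 1138 or aircraft = 'B737' → R
flight=K61: dist_km < 1138 or aircraft = 'B737' → R
flight=K63: dist_km < 1236 or aircraft <> 'A321' → N
flight=K64: dist_km < 1236 or aircraft <> 'A321' → N
flight=K80: dist_km < 1236 or aircraft <> 'A321' → N
flight=K84: dist_km < 1236 or aircraft <> 'A321' → N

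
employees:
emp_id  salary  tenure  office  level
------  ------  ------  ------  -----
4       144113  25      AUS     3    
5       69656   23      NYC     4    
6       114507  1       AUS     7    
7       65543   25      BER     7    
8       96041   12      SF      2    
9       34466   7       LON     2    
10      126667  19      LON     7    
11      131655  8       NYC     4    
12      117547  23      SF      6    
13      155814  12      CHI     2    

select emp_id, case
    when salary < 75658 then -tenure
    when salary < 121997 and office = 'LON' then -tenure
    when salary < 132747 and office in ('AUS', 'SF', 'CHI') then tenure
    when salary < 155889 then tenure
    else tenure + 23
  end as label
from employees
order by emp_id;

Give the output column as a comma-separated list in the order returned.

25, -23, 1, -25, 12, -7, 19, 8, 23, 12

emp_id=4: salary < 155889 → 25
emp_id=5: salary < 75658 → -23
emp_id=6: salary < 132747 and office in ('AUS', 'SF', 'CHI') → 1
emp_id=7: salary < 75658 → -25
emp_id=8: salary < 132747 and office in ('AUS', 'SF', 'CHI') → 12
emp_id=9: salary < 75658 → -7
emp_id=10: salary < 155889 → 19
emp_id=11: salary < 155889 → 8
emp_id=12: salary < 132747 and office in ('AUS', 'SF', 'CHI') → 23
emp_id=13: salary < 155889 → 12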